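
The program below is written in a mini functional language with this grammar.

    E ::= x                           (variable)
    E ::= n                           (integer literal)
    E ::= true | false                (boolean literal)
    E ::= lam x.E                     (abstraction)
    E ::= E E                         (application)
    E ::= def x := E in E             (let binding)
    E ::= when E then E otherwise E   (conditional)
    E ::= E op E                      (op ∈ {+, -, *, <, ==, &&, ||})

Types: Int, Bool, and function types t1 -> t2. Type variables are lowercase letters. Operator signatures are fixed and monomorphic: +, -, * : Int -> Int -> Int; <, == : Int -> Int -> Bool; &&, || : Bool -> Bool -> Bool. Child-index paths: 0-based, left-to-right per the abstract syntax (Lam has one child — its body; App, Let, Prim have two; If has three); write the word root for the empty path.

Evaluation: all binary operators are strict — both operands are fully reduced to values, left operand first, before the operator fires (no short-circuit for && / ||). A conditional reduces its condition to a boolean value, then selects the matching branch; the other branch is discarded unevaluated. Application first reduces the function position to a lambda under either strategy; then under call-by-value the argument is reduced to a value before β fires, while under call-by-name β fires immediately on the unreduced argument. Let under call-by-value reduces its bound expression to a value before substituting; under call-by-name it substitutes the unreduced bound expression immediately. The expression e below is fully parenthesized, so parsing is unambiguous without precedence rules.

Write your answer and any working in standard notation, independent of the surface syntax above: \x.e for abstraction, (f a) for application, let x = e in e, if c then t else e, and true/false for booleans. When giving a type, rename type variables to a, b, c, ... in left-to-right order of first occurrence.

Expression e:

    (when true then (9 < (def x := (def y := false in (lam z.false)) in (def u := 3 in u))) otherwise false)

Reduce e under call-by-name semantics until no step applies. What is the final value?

Derivation:
step 0: (if true then (9 < (let x = (let y = false in (\z.false)) in (let u = 3 in u))) else false)
step 1: [if@root] (9 < (let x = (let y = false in (\z.false)) in (let u = 3 in u)))
step 2: [let@1] (9 < (let u = 3 in u))
step 3: [let@1] (9 < 3)
step 4: [delta@root] false

Answer: false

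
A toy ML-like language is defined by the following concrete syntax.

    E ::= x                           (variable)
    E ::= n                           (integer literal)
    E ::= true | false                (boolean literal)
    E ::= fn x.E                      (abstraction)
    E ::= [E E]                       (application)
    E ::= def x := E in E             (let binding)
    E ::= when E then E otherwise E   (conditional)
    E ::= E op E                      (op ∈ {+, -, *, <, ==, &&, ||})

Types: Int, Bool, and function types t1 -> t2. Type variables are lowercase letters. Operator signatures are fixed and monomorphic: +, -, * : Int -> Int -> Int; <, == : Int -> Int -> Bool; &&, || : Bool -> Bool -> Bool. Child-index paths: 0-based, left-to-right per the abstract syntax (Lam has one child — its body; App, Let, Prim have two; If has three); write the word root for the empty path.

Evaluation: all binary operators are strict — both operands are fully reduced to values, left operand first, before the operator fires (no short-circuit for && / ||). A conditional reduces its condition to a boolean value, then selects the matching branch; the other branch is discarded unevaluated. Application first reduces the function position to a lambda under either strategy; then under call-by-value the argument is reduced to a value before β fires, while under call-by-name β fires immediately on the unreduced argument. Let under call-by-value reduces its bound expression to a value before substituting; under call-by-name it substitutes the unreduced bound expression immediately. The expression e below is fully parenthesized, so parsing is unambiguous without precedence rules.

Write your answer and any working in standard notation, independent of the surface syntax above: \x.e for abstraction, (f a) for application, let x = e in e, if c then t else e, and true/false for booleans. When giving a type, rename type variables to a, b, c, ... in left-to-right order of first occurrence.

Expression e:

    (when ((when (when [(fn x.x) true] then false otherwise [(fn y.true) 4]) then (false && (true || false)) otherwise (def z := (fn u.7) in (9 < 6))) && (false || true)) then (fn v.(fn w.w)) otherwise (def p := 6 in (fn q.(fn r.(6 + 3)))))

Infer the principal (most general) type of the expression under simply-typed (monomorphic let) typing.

Answer: a -> Int -> Int

Working:
x : a
\x._ : a -> a
  unify a -> a ~ Bool -> b
  unify a ~ Bool
  unify Bool ~ b
_ _ : Bool
  unify Bool ~ Bool
\y._ : c -> Bool
  unify c -> Bool ~ Int -> d
  unify c ~ Int
  unify Bool ~ d
_ _ : Bool
  unify Bool ~ Bool
  unify Bool ~ Bool
  unify Bool ~ Bool
  unify Bool ~ Bool
  unify Bool ~ Bool
  unify Bool ~ Bool
\u._ : e -> Int
let z : e -> Int
  unify Int ~ Int
  unify Int ~ Int
  unify Bool ~ Bool
  unify Bool ~ Bool
  unify Bool ~ Bool
  unify Bool ~ Bool
  unify Bool ~ Bool
  unify Bool ~ Bool
w : g
\w._ : g -> g
\v._ : f -> g -> g
let p : Int
  unify Int ~ Int
  unify Int ~ Int
\r._ : i -> Int
\q._ : h -> i -> Int
  unify f -> g -> g ~ h -> i -> Int
  unify f ~ h
  unify g -> g ~ i -> Int
  unify g ~ i
  unify i ~ Int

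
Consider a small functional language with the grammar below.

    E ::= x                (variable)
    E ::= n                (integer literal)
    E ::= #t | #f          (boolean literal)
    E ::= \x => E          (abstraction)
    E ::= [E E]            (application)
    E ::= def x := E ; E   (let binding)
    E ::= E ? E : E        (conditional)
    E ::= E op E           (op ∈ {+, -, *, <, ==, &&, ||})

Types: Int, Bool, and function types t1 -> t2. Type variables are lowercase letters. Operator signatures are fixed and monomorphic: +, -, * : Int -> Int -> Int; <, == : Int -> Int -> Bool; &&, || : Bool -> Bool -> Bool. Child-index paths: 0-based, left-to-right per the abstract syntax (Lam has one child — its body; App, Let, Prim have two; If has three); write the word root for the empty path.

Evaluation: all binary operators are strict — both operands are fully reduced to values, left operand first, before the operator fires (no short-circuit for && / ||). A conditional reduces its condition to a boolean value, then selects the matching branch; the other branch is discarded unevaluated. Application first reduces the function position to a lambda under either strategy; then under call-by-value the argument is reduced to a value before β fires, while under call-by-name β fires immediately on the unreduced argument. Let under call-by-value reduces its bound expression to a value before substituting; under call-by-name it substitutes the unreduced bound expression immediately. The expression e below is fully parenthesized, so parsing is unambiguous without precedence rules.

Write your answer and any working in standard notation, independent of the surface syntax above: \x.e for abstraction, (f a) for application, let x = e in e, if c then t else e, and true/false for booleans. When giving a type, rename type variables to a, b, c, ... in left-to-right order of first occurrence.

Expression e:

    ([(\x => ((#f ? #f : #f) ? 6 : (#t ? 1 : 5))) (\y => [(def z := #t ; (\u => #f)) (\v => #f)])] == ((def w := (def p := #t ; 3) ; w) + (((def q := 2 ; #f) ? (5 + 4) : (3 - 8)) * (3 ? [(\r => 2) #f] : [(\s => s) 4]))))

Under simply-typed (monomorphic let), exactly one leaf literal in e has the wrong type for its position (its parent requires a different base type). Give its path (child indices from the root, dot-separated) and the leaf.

Answer: 1.1.1.0 : 3

Working:
  unify Bool ~ Bool
  unify Bool ~ Bool
  unify Bool ~ Bool
  unify Bool ~ Bool
  unify Int ~ Int
  unify Int ~ Int
\x._ : a -> Int
let z : Bool
\u._ : c -> Bool
\v._ : d -> Bool
  unify c -> Bool ~ (d -> Bool) -> e
  unify c ~ d -> Bool
  unify Bool ~ e
_ _ : Bool
\y._ : b -> Bool
  unify a -> Int ~ (b -> Bool) -> f
  unify a ~ b -> Bool
  unify Int ~ f
_ _ : Int
  unify Int ~ Int
let p : Bool
let w : Int
w : Int
  unify Int ~ Int
let q : Int
  unify Bool ~ Bool
  unify Int ~ Int
  unify Int ~ Int
  unify Int ~ Int
  unify Int ~ Int
  unify Int ~ Int
  unify Int ~ Int
  unify Int ~ Bool
  FAIL: mismatch Int ~ Bool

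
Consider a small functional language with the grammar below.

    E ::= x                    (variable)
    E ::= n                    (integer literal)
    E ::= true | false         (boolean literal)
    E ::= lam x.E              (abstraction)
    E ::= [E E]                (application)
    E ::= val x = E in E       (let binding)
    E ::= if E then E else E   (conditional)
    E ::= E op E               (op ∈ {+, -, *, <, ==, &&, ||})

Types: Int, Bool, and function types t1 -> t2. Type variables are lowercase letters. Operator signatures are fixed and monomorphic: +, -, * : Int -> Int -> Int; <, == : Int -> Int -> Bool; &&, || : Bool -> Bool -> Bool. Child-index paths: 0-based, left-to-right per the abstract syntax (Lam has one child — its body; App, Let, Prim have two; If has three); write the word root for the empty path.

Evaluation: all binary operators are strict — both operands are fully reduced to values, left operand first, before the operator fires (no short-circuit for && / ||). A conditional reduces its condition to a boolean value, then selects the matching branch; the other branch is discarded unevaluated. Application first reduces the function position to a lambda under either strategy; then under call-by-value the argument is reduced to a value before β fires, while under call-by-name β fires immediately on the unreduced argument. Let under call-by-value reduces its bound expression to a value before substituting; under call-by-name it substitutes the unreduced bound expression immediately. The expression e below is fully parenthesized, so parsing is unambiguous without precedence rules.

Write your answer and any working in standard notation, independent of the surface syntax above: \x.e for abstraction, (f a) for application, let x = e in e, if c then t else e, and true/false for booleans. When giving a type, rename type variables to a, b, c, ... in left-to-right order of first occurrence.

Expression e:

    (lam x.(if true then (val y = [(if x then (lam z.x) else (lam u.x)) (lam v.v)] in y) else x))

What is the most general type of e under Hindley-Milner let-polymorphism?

Trace:
  unify Bool ~ Bool
x : a
  unify a ~ Bool
x : Bool
\z._ : b -> Bool
x : Bool
\u._ : c -> Bool
  unify b -> Bool ~ c -> Bool
  unify b ~ c
  unify Bool ~ Bool
v : d
\v._ : d -> d
  unify c -> Bool ~ (d -> d) -> e
  unify c ~ d -> d
  unify Bool ~ e
_ _ : Bool
let y : Bool
y : Bool
x : Bool
  unify Bool ~ Bool
\x._ : Bool -> Bool

Answer: Bool -> Bool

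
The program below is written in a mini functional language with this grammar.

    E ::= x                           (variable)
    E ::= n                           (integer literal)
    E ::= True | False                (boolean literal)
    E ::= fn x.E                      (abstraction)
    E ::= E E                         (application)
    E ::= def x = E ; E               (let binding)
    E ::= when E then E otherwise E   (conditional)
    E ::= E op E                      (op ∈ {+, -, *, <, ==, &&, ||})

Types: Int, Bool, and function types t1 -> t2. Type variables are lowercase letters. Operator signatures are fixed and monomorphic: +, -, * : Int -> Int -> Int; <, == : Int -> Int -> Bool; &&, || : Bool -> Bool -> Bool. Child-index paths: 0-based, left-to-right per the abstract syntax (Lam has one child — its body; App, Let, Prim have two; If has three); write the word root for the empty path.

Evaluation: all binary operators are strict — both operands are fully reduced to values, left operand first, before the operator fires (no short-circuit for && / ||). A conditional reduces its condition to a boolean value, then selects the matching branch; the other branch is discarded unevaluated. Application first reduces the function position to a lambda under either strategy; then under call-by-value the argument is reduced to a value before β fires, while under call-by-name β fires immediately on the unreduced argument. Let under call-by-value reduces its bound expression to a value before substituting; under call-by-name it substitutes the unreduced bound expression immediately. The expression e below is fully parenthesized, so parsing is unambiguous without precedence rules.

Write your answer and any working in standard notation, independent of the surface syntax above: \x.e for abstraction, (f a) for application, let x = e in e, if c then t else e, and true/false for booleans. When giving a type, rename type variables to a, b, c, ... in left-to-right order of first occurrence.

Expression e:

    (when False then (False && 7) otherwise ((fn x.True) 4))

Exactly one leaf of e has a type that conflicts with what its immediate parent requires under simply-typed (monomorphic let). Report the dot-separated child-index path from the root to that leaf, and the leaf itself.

Trace:
  unify Bool ~ Bool
  unify Bool ~ Bool
  unify Int ~ Bool
  FAIL: mismatch Int ~ Bool

Answer: 1.1 : 7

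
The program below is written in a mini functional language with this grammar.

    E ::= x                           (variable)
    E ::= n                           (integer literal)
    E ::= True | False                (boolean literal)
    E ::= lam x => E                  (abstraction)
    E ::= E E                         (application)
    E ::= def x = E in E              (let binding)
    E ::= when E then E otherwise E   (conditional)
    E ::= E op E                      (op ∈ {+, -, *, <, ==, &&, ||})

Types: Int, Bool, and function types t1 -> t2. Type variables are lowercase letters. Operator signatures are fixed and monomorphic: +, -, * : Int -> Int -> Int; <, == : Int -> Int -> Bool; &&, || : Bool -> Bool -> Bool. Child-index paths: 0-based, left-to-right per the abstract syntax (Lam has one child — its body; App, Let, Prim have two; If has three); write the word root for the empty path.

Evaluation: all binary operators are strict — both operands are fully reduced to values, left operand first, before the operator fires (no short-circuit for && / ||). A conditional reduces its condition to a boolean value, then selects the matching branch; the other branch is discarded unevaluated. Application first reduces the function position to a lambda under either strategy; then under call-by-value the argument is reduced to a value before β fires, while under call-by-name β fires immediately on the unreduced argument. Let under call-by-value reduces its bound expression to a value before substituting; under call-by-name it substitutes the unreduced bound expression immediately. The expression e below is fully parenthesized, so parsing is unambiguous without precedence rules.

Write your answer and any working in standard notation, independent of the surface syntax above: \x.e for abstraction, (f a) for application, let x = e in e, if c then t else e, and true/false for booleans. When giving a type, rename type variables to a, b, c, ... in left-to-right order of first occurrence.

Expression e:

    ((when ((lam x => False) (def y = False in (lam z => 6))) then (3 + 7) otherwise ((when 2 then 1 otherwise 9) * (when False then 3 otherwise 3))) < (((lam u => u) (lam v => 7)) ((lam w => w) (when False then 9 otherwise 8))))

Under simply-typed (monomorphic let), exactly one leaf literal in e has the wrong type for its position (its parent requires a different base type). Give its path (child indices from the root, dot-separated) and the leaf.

Answer: 0.2.0.0 : 2

Working:
\x._ : a -> Bool
let y : Bool
\z._ : b -> Int
  unify a -> Bool ~ (b -> Int) -> c
  unify a ~ b -> Int
  unify Bool ~ c
_ _ : Bool
  unify Bool ~ Bool
  unify Int ~ Int
  unify Int ~ Int
  unify Int ~ Bool
  FAIL: mismatch Int ~ Bool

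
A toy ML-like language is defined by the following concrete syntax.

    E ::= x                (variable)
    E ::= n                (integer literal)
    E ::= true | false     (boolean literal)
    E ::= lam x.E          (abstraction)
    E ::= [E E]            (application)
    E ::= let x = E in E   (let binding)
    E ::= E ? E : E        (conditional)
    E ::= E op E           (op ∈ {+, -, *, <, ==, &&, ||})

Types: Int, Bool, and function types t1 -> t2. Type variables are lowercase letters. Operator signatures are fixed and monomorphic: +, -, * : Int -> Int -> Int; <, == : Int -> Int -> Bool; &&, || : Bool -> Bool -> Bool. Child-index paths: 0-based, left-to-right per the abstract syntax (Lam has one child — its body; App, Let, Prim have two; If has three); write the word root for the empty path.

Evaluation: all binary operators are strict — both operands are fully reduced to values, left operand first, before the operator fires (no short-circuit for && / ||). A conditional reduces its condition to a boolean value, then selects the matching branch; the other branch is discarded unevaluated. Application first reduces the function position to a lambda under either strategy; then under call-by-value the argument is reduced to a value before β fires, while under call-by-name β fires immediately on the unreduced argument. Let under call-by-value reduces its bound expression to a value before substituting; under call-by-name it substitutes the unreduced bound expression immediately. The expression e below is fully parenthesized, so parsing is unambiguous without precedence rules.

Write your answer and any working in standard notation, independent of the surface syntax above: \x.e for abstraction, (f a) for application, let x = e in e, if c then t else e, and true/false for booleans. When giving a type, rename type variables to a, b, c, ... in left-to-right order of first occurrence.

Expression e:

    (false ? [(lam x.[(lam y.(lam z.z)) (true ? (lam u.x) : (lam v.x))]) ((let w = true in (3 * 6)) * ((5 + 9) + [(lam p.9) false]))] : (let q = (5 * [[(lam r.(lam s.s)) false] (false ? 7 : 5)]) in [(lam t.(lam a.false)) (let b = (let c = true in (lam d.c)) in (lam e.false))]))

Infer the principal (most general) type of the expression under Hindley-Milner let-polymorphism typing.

Answer: Bool -> Bool

Trace:
  unify Bool ~ Bool
z : c
\z._ : c -> c
\y._ : b -> c -> c
  unify Bool ~ Bool
x : a
\u._ : d -> a
x : a
\v._ : e -> a
  unify d -> a ~ e -> a
  unify d ~ e
  unify a ~ a
  unify b -> c -> c ~ (e -> a) -> f
  unify b ~ e -> a
  unify c -> c ~ f
_ _ : c -> c
\x._ : a -> c -> c
let w : Bool
  unify Int ~ Int
  unify Int ~ Int
  unify Int ~ Int
  unify Int ~ Int
  unify Int ~ Int
  unify Int ~ Int
\p._ : g -> Int
  unify g -> Int ~ Bool -> h
  unify g ~ Bool
  unify Int ~ h
_ _ : Int
  unify Int ~ Int
  unify Int ~ Int
  unify a -> c -> c ~ Int -> i
  unify a ~ Int
  unify c -> c ~ i
_ _ : c -> c
  unify Int ~ Int
s : k
\s._ : k -> k
\r._ : j -> k -> k
  unify j -> k -> k ~ Bool -> l
  unify j ~ Bool
  unify k -> k ~ l
_ _ : k -> k
  unify Bool ~ Bool
  unify Int ~ Int
  unify k -> k ~ Int -> m
  unify k ~ Int
  unify Int ~ m
_ _ : Int
  unify Int ~ Int
let q : Int
\a._ : o -> Bool
\t._ : n -> o -> Bool
let c : Bool
c : Bool
\d._ : p -> Bool
let b : forall. p -> Bool
\e._ : q -> Bool
  unify n -> o -> Bool ~ (q -> Bool) -> r
  unify n ~ q -> Bool
  unify o -> Bool ~ r
_ _ : o -> Bool
  unify c -> c ~ o -> Bool
  unify c ~ o
  unify o ~ Bool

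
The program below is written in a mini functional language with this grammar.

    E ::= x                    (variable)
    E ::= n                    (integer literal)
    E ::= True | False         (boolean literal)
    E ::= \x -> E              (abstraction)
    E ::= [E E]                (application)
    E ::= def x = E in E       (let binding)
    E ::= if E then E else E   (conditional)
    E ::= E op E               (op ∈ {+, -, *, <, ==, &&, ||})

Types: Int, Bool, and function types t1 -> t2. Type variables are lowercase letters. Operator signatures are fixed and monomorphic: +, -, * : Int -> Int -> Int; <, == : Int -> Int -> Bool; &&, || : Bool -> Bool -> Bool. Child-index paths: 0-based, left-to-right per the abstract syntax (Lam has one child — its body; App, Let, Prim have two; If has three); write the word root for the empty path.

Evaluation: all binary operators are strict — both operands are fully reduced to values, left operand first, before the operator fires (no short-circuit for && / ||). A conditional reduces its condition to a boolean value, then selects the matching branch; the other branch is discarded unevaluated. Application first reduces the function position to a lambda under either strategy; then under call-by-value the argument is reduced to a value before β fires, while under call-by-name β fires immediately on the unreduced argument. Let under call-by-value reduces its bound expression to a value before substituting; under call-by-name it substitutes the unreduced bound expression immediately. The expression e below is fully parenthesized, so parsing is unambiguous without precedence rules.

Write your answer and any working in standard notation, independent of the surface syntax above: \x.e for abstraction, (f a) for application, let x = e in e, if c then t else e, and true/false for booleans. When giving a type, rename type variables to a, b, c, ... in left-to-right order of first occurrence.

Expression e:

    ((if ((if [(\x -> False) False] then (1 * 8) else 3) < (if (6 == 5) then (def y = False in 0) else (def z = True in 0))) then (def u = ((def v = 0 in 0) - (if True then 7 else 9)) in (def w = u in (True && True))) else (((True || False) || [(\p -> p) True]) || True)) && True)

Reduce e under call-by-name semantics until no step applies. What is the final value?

Answer: true

Trace:
step 0: ((if ((if ((\x.false) false) then (1 * 8) else 3) < (if (6 == 5) then (let y = false in 0) else (let z = true in 0))) then (let u = ((let v = 0 in 0) - (if true then 7 else 9)) in (let w = u in (true && true))) else (((true || false) || ((\p.p) true)) || true)) && true)
step 1: [beta@0.0.0.0] ((if ((if false then (1 * 8) else 3) < (if (6 == 5) then (let y = false in 0) else (let z = true in 0))) then (let u = ((let v = 0 in 0) - (if true then 7 else 9)) in (let w = u in (true && true))) else (((true || false) || ((\p.p) true)) || true)) && true)
step 2: [if@0.0.0] ((if (3 < (if (6 == 5) then (let y = false in 0) else (let z = true in 0))) then (let u = ((let v = 0 in 0) - (if true then 7 else 9)) in (let w = u in (true && true))) else (((true || false) || ((\p.p) true)) || true)) && true)
step 3: [delta@0.0.1.0] ((if (3 < (if false then (let y = false in 0) else (let z = true in 0))) then (let u = ((let v = 0 in 0) - (if true then 7 else 9)) in (let w = u in (true && true))) else (((true || false) || ((\p.p) true)) || true)) && true)
step 4: [if@0.0.1] ((if (3 < (let z = true in 0)) then (let u = ((let v = 0 in 0) - (if true then 7 else 9)) in (let w = u in (true && true))) else (((true || false) || ((\p.p) true)) || true)) && true)
step 5: [let@0.0.1] ((if (3 < 0) then (let u = ((let v = 0 in 0) - (if true then 7 else 9)) in (let w = u in (true && true))) else (((true || false) || ((\p.p) true)) || true)) && true)
step 6: [delta@0.0] ((if false then (let u = ((let v = 0 in 0) - (if true then 7 else 9)) in (let w = u in (true && true))) else (((true || false) || ((\p.p) true)) || true)) && true)
step 7: [if@0] ((((true || false) || ((\p.p) true)) || true) && true)
step 8: [delta@0.0.0] (((true || ((\p.p) true)) || true) && true)
step 9: [beta@0.0.1] (((true || true) || true) && true)
step 10: [delta@0.0] ((true || true) && true)
step 11: [delta@0] (true && true)
step 12: [delta@root] true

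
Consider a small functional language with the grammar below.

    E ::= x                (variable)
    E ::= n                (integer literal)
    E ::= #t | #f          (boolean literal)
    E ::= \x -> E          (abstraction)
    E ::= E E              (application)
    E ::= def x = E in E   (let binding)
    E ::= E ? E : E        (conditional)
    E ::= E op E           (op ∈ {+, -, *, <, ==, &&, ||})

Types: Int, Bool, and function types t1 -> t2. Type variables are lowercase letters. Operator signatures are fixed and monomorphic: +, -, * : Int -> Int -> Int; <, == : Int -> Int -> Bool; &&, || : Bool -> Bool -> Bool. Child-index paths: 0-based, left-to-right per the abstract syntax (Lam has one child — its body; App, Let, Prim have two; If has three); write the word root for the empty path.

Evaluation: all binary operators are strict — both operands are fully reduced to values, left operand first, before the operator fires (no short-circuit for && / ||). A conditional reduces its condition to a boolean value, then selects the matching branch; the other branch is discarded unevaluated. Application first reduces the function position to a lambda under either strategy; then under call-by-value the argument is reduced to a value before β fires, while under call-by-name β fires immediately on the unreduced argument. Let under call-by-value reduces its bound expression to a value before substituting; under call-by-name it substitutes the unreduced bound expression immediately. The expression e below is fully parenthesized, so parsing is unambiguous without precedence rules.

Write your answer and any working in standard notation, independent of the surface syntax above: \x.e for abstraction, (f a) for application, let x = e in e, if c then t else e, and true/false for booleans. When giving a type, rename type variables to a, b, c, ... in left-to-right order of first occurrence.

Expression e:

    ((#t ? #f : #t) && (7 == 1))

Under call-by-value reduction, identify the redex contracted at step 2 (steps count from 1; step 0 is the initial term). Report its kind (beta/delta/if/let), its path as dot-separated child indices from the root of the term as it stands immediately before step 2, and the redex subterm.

Answer: delta at 1 : (7 == 1)

Derivation:
step 0: ((if true then false else true) && (7 == 1))
step 1: [if@0] (false && (7 == 1))
step 2: [delta@1] (false && false)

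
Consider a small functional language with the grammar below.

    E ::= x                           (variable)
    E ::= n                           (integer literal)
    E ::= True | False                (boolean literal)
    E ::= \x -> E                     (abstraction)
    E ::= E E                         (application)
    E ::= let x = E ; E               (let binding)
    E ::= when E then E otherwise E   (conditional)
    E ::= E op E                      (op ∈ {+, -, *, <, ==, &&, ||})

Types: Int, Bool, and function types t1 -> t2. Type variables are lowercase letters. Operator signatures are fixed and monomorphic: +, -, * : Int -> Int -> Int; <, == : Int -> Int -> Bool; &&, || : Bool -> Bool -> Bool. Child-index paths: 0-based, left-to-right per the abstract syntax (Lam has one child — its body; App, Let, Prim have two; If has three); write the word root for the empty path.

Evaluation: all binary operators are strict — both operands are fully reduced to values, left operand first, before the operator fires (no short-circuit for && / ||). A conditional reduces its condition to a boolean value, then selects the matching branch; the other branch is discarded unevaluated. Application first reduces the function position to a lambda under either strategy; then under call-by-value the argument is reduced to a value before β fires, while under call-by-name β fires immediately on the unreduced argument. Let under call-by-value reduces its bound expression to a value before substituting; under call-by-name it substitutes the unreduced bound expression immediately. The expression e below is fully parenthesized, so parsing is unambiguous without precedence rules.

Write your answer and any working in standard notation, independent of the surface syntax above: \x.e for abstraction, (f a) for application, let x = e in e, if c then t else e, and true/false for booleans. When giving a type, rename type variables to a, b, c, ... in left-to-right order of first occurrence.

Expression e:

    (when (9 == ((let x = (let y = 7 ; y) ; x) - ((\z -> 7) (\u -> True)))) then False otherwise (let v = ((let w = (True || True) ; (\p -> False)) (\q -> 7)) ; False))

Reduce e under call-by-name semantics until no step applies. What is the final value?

Answer: false

Trace:
step 0: (if (9 == ((let x = (let y = 7 in y) in x) - ((\z.7) (\u.true)))) then false else (let v = ((let w = (true || true) in (\p.false)) (\q.7)) in false))
step 1: [let@0.1.0] (if (9 == ((let y = 7 in y) - ((\z.7) (\u.true)))) then false else (let v = ((let w = (true || true) in (\p.false)) (\q.7)) in false))
step 2: [let@0.1.0] (if (9 == (7 - ((\z.7) (\u.true)))) then false else (let v = ((let w = (true || true) in (\p.false)) (\q.7)) in false))
step 3: [beta@0.1.1] (if (9 == (7 - 7)) then false else (let v = ((let w = (true || true) in (\p.false)) (\q.7)) in false))
step 4: [delta@0.1] (if (9 == 0) then false else (let v = ((let w = (true || true) in (\p.false)) (\q.7)) in false))
step 5: [delta@0] (if false then false else (let v = ((let w = (true || true) in (\p.false)) (\q.7)) in false))
step 6: [if@root] (let v = ((let w = (true || true) in (\p.false)) (\q.7)) in false)
step 7: [let@root] false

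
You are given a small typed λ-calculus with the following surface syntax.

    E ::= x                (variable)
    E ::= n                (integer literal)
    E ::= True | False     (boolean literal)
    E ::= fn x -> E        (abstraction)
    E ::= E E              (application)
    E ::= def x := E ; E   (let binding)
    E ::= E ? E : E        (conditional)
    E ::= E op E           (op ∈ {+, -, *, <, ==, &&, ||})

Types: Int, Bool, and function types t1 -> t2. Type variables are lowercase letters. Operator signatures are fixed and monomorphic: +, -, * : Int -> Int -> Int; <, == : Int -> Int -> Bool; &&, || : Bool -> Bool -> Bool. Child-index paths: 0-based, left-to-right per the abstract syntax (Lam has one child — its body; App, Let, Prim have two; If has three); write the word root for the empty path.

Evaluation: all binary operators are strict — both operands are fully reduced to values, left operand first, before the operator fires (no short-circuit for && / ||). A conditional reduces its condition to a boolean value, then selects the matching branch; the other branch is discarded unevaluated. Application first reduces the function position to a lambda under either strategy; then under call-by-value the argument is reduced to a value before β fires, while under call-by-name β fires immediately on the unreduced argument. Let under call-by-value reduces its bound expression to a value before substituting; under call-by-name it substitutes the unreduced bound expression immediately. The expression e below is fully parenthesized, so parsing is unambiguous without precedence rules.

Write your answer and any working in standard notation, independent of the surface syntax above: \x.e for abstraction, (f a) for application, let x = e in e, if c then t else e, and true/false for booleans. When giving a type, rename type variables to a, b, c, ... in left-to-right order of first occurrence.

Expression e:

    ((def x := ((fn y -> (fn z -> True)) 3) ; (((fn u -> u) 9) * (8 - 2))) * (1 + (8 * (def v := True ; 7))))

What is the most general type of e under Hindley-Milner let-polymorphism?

Derivation:
\z._ : b -> Bool
\y._ : a -> b -> Bool
  unify a -> b -> Bool ~ Int -> c
  unify a ~ Int
  unify b -> Bool ~ c
_ _ : b -> Bool
let x : forall. b -> Bool
u : d
\u._ : d -> d
  unify d -> d ~ Int -> e
  unify d ~ Int
  unify Int ~ e
_ _ : Int
  unify Int ~ Int
  unify Int ~ Int
  unify Int ~ Int
  unify Int ~ Int
  unify Int ~ Int
  unify Int ~ Int
  unify Int ~ Int
let v : Bool
  unify Int ~ Int
  unify Int ~ Int
  unify Int ~ Int

Answer: Int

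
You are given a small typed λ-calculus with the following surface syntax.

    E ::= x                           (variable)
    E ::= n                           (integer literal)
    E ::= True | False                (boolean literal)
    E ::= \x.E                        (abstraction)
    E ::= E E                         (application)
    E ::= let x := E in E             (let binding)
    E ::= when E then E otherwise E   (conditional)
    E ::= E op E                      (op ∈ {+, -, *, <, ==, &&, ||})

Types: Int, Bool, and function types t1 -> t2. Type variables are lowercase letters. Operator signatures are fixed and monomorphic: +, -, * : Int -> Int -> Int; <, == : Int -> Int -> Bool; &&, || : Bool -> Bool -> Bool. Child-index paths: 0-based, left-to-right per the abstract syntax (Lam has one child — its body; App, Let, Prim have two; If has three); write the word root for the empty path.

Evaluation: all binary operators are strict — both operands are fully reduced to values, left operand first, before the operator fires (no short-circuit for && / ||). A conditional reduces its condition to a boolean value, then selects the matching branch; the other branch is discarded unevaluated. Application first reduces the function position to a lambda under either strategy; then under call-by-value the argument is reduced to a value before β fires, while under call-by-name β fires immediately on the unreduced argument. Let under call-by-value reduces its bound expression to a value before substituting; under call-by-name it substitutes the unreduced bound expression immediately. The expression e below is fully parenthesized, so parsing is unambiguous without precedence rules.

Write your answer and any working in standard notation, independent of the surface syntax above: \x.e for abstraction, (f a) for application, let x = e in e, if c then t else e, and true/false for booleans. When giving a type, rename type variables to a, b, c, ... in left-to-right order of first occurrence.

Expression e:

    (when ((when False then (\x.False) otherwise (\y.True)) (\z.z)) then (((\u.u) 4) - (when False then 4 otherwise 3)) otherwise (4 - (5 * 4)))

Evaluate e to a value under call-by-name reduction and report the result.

Trace:
step 0: (if ((if false then (\x.false) else (\y.true)) (\z.z)) then (((\u.u) 4) - (if false then 4 else 3)) else (4 - (5 * 4)))
step 1: [if@0.0] (if ((\y.true) (\z.z)) then (((\u.u) 4) - (if false then 4 else 3)) else (4 - (5 * 4)))
step 2: [beta@0] (if true then (((\u.u) 4) - (if false then 4 else 3)) else (4 - (5 * 4)))
step 3: [if@root] (((\u.u) 4) - (if false then 4 else 3))
step 4: [beta@0] (4 - (if false then 4 else 3))
step 5: [if@1] (4 - 3)
step 6: [delta@root] 1

Answer: 1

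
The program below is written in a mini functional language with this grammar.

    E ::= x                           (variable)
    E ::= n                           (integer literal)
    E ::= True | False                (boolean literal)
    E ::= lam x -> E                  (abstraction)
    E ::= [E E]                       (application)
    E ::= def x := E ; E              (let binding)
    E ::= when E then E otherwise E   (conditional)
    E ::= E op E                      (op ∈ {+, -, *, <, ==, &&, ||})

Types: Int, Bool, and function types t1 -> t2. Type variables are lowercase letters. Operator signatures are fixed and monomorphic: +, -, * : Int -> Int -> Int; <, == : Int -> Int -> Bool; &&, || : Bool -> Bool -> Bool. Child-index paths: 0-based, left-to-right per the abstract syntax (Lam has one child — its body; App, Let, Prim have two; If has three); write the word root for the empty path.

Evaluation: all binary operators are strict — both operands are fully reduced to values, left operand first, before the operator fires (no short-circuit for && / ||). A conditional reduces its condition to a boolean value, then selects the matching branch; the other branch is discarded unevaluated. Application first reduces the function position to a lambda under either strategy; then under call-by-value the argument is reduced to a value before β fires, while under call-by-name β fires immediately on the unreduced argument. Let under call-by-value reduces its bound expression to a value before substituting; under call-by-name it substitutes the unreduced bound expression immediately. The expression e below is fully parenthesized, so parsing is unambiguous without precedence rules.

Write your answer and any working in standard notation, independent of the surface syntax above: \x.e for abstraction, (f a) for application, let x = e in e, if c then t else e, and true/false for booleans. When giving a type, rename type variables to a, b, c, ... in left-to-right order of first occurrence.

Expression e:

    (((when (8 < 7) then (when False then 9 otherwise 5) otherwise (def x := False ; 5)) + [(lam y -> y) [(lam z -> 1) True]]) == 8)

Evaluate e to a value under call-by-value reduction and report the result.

Trace:
step 0: (((if (8 < 7) then (if false then 9 else 5) else (let x = false in 5)) + ((\y.y) ((\z.1) true))) == 8)
step 1: [delta@0.0.0] (((if false then (if false then 9 else 5) else (let x = false in 5)) + ((\y.y) ((\z.1) true))) == 8)
step 2: [if@0.0] (((let x = false in 5) + ((\y.y) ((\z.1) true))) == 8)
step 3: [let@0.0] ((5 + ((\y.y) ((\z.1) true))) == 8)
step 4: [beta@0.1.1] ((5 + ((\y.y) 1)) == 8)
step 5: [beta@0.1] ((5 + 1) == 8)
step 6: [delta@0] (6 == 8)
step 7: [delta@root] false

Answer: false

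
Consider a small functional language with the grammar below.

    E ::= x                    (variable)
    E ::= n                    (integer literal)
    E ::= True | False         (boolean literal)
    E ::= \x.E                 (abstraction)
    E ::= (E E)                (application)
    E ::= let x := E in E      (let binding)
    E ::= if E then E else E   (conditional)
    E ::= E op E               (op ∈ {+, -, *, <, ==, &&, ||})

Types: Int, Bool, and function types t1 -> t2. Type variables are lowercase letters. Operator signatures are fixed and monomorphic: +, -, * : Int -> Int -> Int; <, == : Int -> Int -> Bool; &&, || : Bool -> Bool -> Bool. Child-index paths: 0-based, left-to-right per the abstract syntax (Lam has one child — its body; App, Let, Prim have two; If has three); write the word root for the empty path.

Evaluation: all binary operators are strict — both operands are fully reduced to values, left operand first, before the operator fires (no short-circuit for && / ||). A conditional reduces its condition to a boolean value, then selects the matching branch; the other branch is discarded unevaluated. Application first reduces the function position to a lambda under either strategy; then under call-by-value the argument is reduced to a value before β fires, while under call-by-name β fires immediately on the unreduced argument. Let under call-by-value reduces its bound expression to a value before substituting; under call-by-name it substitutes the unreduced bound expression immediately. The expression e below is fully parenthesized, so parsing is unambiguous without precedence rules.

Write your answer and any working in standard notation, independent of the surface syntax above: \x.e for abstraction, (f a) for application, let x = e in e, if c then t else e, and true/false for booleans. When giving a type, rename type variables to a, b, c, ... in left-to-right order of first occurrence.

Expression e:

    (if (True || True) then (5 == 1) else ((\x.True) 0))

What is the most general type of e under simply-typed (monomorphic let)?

Answer: Bool

Working:
  unify Bool ~ Bool
  unify Bool ~ Bool
  unify Bool ~ Bool
  unify Int ~ Int
  unify Int ~ Int
\x._ : a -> Bool
  unify a -> Bool ~ Int -> b
  unify a ~ Int
  unify Bool ~ b
_ _ : Bool
  unify Bool ~ Bool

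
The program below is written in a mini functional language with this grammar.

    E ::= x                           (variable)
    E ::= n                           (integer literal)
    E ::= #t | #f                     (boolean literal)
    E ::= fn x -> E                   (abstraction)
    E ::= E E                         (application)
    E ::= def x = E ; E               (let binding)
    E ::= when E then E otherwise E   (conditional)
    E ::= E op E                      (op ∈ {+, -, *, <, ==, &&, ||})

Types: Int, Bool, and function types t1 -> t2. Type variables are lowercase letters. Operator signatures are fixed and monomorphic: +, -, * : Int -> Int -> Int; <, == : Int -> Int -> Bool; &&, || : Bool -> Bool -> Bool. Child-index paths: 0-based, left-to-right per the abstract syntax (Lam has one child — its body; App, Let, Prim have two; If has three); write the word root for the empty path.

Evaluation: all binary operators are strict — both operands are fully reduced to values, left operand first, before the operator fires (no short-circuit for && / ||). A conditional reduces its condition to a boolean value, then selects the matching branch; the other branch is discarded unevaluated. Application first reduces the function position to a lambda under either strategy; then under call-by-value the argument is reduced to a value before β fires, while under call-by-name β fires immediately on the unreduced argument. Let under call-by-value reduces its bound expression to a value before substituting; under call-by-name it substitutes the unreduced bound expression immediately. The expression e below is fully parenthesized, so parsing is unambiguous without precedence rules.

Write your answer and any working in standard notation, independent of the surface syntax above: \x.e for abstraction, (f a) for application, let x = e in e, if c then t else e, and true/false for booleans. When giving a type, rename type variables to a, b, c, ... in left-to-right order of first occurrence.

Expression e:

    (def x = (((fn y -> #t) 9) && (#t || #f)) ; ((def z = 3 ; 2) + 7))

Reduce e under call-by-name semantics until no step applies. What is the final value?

Answer: 9

Working:
step 0: (let x = (((\y.true) 9) && (true || false)) in ((let z = 3 in 2) + 7))
step 1: [let@root] ((let z = 3 in 2) + 7)
step 2: [let@0] (2 + 7)
step 3: [delta@root] 9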